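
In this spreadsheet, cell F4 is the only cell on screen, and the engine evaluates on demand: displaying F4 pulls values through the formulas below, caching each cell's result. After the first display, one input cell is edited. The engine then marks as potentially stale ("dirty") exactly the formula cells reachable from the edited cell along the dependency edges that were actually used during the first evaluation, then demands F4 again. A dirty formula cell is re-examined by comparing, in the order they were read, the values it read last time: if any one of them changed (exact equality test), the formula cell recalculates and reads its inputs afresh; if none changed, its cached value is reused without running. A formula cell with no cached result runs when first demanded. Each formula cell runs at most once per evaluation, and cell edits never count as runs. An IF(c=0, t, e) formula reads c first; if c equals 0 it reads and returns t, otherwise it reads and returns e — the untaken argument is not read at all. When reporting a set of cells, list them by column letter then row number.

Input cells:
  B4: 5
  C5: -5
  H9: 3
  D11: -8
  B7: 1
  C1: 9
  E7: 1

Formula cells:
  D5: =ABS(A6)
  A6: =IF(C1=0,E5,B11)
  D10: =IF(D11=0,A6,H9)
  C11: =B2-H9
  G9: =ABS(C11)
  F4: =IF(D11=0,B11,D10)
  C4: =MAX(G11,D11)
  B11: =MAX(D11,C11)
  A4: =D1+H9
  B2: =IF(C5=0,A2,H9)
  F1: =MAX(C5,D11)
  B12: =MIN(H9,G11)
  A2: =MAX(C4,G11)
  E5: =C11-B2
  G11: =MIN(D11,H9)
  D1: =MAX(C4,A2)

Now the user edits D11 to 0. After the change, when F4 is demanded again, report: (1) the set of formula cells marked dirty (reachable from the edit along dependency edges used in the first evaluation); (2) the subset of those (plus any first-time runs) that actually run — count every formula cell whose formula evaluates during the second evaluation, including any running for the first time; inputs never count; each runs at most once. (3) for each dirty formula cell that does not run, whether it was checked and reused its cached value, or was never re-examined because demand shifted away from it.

Initial pass — values computed on the first demand:
  D10 = IF(D11=0: D11=-8 -> else branch H9) = 3
  F4 = IF(D11=0: D11=-8 -> else branch D10) = 3

Second demand — change propagation:
  B2: newly demanded (no cache) — executes and yields 3.
  C11: newly demanded (no cache) — executes and yields 0.
  B11: newly demanded (no cache) — executes and yields 0.
  D10: dirty yet unreached — the second evaluation never asks for it.
  F4: re-runs because D11 -8->0; new result 0.

The important point: the flipped condition redirects demand; D10 is left stale, never re-checked.

Dirty set: D10, F4.
Run set: B2, B11, C11, F4 (4 run).
Left stale — demand moved off them: D10.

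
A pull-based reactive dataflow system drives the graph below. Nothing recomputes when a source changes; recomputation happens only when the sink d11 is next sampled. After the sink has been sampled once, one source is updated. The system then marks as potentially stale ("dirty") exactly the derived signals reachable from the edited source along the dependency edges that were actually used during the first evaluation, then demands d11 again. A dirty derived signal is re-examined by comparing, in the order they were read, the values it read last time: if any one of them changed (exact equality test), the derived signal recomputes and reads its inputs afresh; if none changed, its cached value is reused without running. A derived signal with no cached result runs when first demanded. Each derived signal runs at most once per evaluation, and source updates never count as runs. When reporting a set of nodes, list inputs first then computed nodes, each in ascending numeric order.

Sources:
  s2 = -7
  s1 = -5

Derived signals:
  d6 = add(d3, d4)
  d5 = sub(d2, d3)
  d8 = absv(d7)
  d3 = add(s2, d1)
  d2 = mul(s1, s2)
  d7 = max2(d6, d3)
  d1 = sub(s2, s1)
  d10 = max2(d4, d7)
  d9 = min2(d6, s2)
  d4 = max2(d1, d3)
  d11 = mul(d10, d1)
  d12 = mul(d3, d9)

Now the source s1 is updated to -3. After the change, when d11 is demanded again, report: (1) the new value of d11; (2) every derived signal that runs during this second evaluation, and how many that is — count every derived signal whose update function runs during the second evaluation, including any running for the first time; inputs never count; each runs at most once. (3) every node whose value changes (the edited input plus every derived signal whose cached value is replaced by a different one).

First evaluation (everything demanded from the output):
  d1 = sub(-7, -5) = -2
  d3 = add(-7, -2) = -9
  d4 = max2(-2, -9) = -2
  d6 = add(-9, -2) = -11
  d7 = max2(-11, -9) = -9
  d10 = max2(-2, -9) = -2
  d11 = mul(-2, -2) = 4

Propagation after the edit:
  d1: runs — s1 -5->-3; result -4.
  d3: runs — d1 -2->-4; result -11.
  d4: runs — d1 -2->-4; d3 -9->-11; result -4.
  d6: runs — d3 -9->-11; d4 -2->-4; result -15.
  d7: runs — d6 -11->-15; d3 -9->-11; result -11.
  d10: runs — d4 -2->-4; d7 -9->-11; result -4.
  d11: runs — d10 -2->-4; d1 -2->-4; result 16.

New value of d11: 16.
Derived signals that run: d1, d3, d4, d6, d7, d10, d11 — 7 in total.
Values that change: s1, d1, d3, d4, d6, d7, d10, d11.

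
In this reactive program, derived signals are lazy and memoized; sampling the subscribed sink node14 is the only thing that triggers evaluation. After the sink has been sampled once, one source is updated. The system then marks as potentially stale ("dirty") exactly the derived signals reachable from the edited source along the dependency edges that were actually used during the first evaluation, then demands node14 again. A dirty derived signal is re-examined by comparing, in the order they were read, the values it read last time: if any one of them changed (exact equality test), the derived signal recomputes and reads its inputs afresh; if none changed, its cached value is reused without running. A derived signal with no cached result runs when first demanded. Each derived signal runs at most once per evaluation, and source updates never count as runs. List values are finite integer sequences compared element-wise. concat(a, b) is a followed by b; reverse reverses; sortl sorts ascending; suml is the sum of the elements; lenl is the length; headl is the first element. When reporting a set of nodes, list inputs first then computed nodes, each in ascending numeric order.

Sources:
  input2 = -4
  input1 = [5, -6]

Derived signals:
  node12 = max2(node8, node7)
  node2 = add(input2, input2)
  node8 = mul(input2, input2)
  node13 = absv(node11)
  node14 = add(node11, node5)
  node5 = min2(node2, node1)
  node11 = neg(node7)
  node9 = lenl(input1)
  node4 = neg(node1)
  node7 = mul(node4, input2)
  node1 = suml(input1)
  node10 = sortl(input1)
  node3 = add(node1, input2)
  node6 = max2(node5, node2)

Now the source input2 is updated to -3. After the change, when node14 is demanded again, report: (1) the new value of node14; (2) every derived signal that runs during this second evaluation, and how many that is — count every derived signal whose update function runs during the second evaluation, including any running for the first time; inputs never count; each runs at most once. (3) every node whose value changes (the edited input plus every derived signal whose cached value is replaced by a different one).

First demand of the output computes:
  node1 = suml([5, -6]) = -1
  node2 = add(-4, -4) = -8
  node4 = neg(-1) = 1
  node5 = min2(-8, -1) = -8
  node7 = mul(1, -4) = -4
  node11 = neg(-4) = 4
  node14 = add(4, -8) = -4

After the edit, cleaning proceeds:
  node2: a read changed (input2 -4->-3; input2 -4->-3) — executes, giving -6.
  node5: a read changed (node2 -8->-6) — executes, giving -6.
  node7: a read changed (input2 -4->-3) — executes, giving -3.
  node11: a read changed (node7 -4->-3) — executes, giving 3.
  node14: a read changed (node11 4->3; node5 -8->-6) — executes, giving -3.

Demanding node14 again yields -3.
5 derived signals run: node2, node5, node7, node11, node14.
The nodes whose values change: input2, node2, node5, node7, node11, node14.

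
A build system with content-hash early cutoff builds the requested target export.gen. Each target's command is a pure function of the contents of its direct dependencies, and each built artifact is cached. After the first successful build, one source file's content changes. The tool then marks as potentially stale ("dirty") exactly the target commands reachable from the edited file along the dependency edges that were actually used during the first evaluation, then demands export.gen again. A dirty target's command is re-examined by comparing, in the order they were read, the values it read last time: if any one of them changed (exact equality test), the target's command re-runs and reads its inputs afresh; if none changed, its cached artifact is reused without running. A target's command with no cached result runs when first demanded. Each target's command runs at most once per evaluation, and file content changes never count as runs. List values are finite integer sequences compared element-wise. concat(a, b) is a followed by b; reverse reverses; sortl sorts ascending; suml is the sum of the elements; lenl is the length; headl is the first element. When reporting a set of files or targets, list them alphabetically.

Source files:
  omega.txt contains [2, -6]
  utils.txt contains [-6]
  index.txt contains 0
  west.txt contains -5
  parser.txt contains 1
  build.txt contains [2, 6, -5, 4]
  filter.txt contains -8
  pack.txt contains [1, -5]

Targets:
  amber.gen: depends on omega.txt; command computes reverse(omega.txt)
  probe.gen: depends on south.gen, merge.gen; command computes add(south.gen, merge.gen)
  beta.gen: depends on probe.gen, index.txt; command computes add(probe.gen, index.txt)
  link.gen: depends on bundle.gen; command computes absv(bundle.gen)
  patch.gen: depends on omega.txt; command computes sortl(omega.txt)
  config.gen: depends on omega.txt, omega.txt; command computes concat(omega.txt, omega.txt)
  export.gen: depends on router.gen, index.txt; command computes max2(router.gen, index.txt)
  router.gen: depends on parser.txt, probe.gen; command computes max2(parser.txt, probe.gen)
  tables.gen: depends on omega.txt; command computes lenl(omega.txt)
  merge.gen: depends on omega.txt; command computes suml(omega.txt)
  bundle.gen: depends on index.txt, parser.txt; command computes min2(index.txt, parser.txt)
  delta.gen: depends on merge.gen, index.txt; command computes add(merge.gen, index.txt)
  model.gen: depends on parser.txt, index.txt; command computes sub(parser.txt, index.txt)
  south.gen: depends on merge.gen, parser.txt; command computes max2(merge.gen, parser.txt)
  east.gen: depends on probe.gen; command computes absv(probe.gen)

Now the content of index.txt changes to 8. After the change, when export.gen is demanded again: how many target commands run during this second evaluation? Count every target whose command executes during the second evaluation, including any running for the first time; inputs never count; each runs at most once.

First evaluation (everything demanded from the output):
  merge.gen = suml([2, -6]) = -4
  south.gen = max2(-4, 1) = 1
  probe.gen = add(1, -4) = -3
  router.gen = max2(1, -3) = 1
  export.gen = max2(1, 0) = 1

Propagation after the edit:
  export.gen: runs — index.txt 0->8; result 8.

Target commands that run: export.gen — 1 in total.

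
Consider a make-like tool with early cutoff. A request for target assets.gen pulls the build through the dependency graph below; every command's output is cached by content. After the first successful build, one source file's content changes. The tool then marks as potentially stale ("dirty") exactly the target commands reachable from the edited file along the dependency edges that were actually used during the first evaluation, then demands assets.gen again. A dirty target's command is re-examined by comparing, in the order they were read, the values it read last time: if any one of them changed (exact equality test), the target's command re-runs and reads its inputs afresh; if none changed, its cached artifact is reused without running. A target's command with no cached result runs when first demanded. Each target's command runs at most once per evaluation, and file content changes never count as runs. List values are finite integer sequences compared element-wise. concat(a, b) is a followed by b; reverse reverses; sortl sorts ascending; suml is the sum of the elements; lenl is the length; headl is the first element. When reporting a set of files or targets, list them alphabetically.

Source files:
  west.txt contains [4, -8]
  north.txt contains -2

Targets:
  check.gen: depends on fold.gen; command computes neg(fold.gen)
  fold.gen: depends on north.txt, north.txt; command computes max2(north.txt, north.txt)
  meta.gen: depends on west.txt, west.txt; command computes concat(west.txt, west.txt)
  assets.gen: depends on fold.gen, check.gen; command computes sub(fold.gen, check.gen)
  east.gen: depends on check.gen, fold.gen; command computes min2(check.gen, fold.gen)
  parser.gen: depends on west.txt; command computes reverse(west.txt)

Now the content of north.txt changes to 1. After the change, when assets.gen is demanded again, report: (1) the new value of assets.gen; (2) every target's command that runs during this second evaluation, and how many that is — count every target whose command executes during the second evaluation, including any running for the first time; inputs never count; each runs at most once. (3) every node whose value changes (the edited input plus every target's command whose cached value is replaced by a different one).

First demand of the output computes:
  fold.gen = max2(-2, -2) = -2
  check.gen = neg(-2) = 2
  assets.gen = sub(-2, 2) = -4

After the edit, cleaning proceeds:
  fold.gen: a read changed (north.txt -2->1; north.txt -2->1) — executes, giving 1.
  check.gen: a read changed (fold.gen -2->1) — executes, giving -1.
  assets.gen: a read changed (fold.gen -2->1; check.gen 2->-1) — executes, giving 2.

Demanding assets.gen again yields 2.
3 target commands run: assets.gen, check.gen, fold.gen.
The nodes whose values change: assets.gen, check.gen, fold.gen, north.txt.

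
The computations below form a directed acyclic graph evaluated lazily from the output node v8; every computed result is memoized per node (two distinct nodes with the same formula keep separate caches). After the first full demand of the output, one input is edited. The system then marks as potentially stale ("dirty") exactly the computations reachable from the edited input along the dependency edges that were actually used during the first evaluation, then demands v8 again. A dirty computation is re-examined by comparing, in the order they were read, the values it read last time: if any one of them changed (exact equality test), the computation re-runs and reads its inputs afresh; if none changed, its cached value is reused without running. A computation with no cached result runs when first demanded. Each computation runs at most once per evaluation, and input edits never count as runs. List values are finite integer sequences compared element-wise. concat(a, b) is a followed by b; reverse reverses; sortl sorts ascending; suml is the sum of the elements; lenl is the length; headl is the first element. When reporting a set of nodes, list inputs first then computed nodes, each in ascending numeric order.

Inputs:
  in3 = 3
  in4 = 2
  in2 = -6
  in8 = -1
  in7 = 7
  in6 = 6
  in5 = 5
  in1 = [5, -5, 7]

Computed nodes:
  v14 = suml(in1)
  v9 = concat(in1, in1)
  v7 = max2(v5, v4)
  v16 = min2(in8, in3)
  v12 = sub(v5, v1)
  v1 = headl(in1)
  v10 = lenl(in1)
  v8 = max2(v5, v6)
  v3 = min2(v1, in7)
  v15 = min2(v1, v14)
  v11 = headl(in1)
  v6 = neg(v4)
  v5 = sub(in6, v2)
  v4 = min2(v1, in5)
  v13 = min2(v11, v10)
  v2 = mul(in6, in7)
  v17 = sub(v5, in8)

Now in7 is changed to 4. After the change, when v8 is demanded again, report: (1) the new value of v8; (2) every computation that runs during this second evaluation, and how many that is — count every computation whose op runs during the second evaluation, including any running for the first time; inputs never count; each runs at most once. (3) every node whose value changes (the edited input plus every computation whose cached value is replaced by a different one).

First demand of the output computes:
  v1 = headl([5, -5, 7]) = 5
  v2 = mul(6, 7) = 42
  v4 = min2(5, 5) = 5
  v5 = sub(6, 42) = -36
  v6 = neg(5) = -5
  v8 = max2(-36, -5) = -5

After the edit, cleaning proceeds:
  v2: a read changed (in7 7->4) — executes, giving 24.
  v5: a read changed (v2 42->24) — executes, giving -18.
  v8: a read changed (v5 -36->-18) — executes, giving -5 — identical to its old value.

Demanding v8 again yields -5.
3 computations run: v2, v5, v8.
The nodes whose values change: in7, v2, v5.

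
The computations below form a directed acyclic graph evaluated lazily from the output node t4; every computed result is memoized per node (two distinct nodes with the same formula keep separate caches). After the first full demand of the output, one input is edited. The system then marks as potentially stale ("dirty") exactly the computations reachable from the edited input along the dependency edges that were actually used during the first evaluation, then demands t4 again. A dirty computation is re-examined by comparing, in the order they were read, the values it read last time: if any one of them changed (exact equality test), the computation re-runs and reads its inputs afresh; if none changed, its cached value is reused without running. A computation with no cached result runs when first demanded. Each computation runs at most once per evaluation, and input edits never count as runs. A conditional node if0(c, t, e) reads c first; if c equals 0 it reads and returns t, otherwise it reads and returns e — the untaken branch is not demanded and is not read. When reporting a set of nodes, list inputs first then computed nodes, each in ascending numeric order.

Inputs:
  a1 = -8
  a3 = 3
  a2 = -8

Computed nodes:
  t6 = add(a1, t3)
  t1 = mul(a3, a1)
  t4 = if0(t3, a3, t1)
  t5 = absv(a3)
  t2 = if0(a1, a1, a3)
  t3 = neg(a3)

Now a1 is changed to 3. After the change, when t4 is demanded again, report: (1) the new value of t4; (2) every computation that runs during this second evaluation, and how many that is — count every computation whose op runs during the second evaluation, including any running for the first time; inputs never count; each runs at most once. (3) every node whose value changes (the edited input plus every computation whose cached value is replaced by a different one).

Demanding t4 again yields 9.
2 computations run: t1, t4.
The nodes whose values change: a1, t1, t4.

First demand of the output computes:
  t1 = mul(3, -8) = -24
  t3 = neg(3) = -3
  t4 = if0(t3=-3 -> else branch t1) = -24

After the edit, cleaning proceeds:
  t1: a read changed (a1 -8->3) — executes, giving 9.
  t4: a read changed (t1 -24->9) — executes, giving 9.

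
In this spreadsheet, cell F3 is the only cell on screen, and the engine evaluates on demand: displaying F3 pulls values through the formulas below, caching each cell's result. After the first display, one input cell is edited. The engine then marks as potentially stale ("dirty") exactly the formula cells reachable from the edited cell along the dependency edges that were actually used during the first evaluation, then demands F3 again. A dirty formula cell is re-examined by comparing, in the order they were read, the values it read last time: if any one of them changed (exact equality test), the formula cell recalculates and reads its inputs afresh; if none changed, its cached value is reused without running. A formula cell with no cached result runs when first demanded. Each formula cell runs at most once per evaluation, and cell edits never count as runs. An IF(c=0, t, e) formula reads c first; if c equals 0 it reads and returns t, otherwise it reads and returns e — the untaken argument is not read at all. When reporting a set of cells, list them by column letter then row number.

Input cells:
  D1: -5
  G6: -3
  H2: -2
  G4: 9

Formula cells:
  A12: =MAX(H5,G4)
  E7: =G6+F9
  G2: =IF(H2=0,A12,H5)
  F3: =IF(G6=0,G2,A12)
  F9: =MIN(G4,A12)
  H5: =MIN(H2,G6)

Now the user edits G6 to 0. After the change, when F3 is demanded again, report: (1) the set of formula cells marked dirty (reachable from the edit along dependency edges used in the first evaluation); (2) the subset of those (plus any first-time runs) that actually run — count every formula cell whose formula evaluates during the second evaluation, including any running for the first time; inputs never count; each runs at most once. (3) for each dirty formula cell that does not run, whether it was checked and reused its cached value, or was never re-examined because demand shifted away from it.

Initial pass — values computed on the first demand:
  H5 = MIN(-2, -3) = -3
  A12 = MAX(-3, 9) = 9
  F3 = IF(G6=0: G6=-3 -> else branch A12) = 9

Second demand — change propagation:
  H5: re-runs because G6 -3->0; new result -2.
  A12: dirty yet unreached — the second evaluation never asks for it.
  G2: newly demanded (no cache) — executes and yields -2.
  F3: re-runs because G6 -3->0; new result -2.

The important point: the flipped condition redirects demand; A12 is left stale, never re-checked.

Dirty set: A12, F3, H5.
Run set: F3, G2, H5 (3 run).
Left stale — demand moved off them: A12.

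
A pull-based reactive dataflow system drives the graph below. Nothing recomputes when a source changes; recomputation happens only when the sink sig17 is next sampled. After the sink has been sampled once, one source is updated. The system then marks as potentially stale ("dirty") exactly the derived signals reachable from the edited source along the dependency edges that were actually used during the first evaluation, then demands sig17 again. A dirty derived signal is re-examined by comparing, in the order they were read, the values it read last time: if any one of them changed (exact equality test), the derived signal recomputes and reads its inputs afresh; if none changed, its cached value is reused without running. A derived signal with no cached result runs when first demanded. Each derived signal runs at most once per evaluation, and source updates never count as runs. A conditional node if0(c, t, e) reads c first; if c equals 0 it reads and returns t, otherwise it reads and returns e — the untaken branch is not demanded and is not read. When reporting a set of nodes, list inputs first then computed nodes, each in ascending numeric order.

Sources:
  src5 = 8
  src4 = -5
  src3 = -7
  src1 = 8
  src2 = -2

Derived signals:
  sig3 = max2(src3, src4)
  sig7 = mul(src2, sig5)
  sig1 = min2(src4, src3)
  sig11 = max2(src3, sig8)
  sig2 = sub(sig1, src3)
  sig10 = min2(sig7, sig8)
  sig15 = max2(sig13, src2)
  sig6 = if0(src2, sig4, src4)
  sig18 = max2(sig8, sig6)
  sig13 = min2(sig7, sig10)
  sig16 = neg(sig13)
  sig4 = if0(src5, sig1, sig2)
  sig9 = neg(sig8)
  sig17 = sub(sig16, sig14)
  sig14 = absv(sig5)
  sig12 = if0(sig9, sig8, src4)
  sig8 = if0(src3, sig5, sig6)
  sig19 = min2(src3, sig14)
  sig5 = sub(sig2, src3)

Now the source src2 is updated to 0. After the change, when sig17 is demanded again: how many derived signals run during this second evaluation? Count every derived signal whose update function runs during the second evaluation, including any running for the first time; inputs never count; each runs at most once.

Derived signals that run: sig4, sig6, sig7, sig8, sig10, sig13, sig16, sig17 — 8 in total.
Key observation: a condition flipped, so demand reaches new nodes — sig4 runs for the first time.

First evaluation (everything demanded from the output):
  sig1 = min2(-5, -7) = -7
  sig2 = sub(-7, -7) = 0
  sig5 = sub(0, -7) = 7
  sig6 = if0(src2=-2 -> else branch src4) = -5
  sig7 = mul(-2, 7) = -14
  sig8 = if0(src3=-7 -> else branch sig6) = -5
  sig10 = min2(-14, -5) = -14
  sig13 = min2(-14, -14) = -14
  sig14 = absv(7) = 7
  sig16 = neg(-14) = 14
  sig17 = sub(14, 7) = 7

Propagation after the edit:
  sig4: demanded for the first time — runs, produces 0.
  sig6: runs — src2 -2->0; result 0.
  sig7: runs — src2 -2->0; result 0.
  sig8: runs — sig6 -5->0; result 0.
  sig10: runs — sig7 -14->0; sig8 -5->0; result 0.
  sig13: runs — sig7 -14->0; sig10 -14->0; result 0.
  sig16: runs — sig13 -14->0; result 0.
  sig17: runs — sig16 14->0; result -7.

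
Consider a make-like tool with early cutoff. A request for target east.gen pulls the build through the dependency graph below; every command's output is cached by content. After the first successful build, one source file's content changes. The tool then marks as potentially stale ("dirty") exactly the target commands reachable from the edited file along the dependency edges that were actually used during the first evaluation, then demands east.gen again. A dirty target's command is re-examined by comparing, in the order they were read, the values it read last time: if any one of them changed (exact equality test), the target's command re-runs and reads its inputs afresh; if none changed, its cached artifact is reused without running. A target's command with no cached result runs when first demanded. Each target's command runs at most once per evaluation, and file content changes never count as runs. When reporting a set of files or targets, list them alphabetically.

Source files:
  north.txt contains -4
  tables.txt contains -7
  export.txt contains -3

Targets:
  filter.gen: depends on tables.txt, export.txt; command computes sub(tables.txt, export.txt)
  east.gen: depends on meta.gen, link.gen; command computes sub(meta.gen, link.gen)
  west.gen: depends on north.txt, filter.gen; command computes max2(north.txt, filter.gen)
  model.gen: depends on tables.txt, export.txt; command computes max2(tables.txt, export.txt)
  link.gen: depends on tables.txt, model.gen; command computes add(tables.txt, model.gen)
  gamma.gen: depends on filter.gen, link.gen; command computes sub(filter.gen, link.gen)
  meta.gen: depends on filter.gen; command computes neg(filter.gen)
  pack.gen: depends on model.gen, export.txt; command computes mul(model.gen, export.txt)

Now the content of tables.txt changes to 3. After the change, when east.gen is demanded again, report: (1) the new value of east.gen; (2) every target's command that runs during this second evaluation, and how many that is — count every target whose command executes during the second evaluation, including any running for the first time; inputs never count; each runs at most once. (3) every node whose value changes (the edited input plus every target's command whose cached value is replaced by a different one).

Demanding east.gen again yields -12.
5 target commands run: east.gen, filter.gen, link.gen, meta.gen, model.gen.
The nodes whose values change: east.gen, filter.gen, link.gen, meta.gen, model.gen, tables.txt.

First demand of the output computes:
  filter.gen = sub(-7, -3) = -4
  meta.gen = neg(-4) = 4
  model.gen = max2(-7, -3) = -3
  link.gen = add(-7, -3) = -10
  east.gen = sub(4, -10) = 14

After the edit, cleaning proceeds:
  filter.gen: a read changed (tables.txt -7->3) — executes, giving 6.
  meta.gen: a read changed (filter.gen -4->6) — executes, giving -6.
  model.gen: a read changed (tables.txt -7->3) — executes, giving 3.
  link.gen: a read changed (tables.txt -7->3; model.gen -3->3) — executes, giving 6.
  east.gen: a read changed (meta.gen 4->-6; link.gen -10->6) — executes, giving -12.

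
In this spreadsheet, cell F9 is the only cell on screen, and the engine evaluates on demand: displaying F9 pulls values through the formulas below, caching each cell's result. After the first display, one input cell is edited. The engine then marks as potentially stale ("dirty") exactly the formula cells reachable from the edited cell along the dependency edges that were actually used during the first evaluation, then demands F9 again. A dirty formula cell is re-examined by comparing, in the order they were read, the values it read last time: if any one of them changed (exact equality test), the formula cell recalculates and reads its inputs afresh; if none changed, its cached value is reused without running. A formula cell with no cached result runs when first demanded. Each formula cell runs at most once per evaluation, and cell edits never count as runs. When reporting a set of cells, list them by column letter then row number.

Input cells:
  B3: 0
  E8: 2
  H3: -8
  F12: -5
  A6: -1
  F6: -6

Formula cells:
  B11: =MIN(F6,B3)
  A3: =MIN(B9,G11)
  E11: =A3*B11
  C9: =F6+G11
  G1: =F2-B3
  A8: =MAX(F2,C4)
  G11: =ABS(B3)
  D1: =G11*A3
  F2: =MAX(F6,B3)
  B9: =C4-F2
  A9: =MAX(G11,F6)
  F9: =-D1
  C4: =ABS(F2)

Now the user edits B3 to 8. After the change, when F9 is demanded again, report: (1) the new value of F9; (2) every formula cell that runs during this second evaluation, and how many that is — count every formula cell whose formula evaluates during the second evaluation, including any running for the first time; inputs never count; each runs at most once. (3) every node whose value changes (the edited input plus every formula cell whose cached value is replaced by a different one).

F9 now evaluates to 0.
Run set: A3, B9, C4, D1, F2, G11 (6 run).
Changed values: B3, C4, F2, G11.
The important point: at F9 every value read last time is unchanged, so the dirty flag clears without a run.

Initial pass — values computed on the first demand:
  F2 = MAX(-6, 0) = 0
  C4 = ABS(0) = 0
  B9 = 0 - 0 = 0
  G11 = ABS(0) = 0
  A3 = MIN(0, 0) = 0
  D1 = 0 * 0 = 0
  F9 = -(0) = 0

Second demand — change propagation:
  F2: re-runs because B3 0->8; new result 8.
  C4: re-runs because F2 0->8; new result 8.
  B9: re-runs because C4 0->8; F2 0->8; new result 0 (unchanged).
  G11: re-runs because B3 0->8; new result 8.
  A3: re-runs because G11 0->8; new result 0 (unchanged).
  D1: re-runs because G11 0->8; new result 0 (unchanged).
  F9: re-examined; everything it read last time is the same (D1 unchanged) — cache 0 kept, no run.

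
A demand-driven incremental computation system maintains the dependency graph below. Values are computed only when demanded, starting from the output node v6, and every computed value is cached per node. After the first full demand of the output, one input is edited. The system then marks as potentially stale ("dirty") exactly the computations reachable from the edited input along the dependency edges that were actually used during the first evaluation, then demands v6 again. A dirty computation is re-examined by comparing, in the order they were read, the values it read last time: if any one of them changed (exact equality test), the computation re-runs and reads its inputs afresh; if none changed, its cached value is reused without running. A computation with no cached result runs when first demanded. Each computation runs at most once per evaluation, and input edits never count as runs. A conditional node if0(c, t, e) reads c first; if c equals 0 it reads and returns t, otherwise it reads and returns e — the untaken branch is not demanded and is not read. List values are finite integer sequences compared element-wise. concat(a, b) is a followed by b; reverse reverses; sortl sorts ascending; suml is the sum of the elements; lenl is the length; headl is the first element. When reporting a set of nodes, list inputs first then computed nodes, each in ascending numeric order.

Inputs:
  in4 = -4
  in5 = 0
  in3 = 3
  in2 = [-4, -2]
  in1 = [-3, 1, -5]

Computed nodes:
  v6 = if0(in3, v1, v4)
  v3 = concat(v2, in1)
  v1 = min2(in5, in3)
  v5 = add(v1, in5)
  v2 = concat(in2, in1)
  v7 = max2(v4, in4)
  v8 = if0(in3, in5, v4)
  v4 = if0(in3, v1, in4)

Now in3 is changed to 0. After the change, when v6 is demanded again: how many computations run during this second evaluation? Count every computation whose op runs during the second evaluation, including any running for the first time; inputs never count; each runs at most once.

First evaluation (everything demanded from the output):
  v4 = if0(in3=3 -> else branch in4) = -4
  v6 = if0(in3=3 -> else branch v4) = -4

Propagation after the edit:
  v1: demanded for the first time — runs, produces 0.
  v4: marked dirty but never re-examined — demand shifted away from it.
  v6: runs — in3 3->0; result 0.

Key observation: a condition flipped, so demand moved to the other branch — v4 is never re-examined.

Computations that run: v1, v6 — 2 in total.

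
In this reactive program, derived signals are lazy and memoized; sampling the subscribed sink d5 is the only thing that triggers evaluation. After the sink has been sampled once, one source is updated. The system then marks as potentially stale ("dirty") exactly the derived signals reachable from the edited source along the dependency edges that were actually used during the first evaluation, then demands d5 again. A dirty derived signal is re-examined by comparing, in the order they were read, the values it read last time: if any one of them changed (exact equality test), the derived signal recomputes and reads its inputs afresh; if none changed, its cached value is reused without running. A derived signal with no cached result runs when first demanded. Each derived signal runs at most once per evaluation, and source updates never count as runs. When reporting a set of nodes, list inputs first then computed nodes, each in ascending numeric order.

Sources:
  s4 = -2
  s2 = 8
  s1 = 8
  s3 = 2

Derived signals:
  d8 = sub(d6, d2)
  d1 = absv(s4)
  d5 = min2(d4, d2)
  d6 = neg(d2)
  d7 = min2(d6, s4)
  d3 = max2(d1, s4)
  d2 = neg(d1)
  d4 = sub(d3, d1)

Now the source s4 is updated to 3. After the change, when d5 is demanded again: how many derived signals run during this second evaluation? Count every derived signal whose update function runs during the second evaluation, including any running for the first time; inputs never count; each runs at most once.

5 derived signals run: d1, d2, d3, d4, d5.

First demand of the output computes:
  d1 = absv(-2) = 2
  d2 = neg(2) = -2
  d3 = max2(2, -2) = 2
  d4 = sub(2, 2) = 0
  d5 = min2(0, -2) = -2

After the edit, cleaning proceeds:
  d1: a read changed (s4 -2->3) — executes, giving 3.
  d2: a read changed (d1 2->3) — executes, giving -3.
  d3: a read changed (d1 2->3; s4 -2->3) — executes, giving 3.
  d4: a read changed (d3 2->3; d1 2->3) — executes, giving 0 — identical to its old value.
  d5: a read changed (d2 -2->-3) — executes, giving -3.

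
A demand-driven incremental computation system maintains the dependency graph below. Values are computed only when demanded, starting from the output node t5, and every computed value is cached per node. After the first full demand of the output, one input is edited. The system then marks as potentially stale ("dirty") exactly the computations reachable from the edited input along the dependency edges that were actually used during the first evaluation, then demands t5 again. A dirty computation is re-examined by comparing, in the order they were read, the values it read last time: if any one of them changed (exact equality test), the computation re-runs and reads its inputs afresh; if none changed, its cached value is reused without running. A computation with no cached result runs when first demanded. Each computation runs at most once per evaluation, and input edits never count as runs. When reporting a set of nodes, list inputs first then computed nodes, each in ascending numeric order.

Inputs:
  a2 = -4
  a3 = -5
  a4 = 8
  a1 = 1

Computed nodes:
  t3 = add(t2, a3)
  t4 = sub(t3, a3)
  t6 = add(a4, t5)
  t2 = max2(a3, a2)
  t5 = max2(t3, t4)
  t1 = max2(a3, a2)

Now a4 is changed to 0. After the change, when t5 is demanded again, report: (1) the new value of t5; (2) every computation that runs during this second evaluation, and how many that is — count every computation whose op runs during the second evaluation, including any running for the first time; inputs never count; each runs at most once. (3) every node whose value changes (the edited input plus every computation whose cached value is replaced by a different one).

First evaluation (everything demanded from the output):
  t2 = max2(-5, -4) = -4
  t3 = add(-4, -5) = -9
  t4 = sub(-9, -5) = -4
  t5 = max2(-9, -4) = -4

Propagation after the edit:
  a4 feeds no computation that the output demands — nothing is marked dirty and nothing runs.

Key observation: a4 is never demanded by the output, so the edit triggers no recomputation at all.

New value of t5: -4.
Computations that run: none — 0 in total.
Values that change: a4.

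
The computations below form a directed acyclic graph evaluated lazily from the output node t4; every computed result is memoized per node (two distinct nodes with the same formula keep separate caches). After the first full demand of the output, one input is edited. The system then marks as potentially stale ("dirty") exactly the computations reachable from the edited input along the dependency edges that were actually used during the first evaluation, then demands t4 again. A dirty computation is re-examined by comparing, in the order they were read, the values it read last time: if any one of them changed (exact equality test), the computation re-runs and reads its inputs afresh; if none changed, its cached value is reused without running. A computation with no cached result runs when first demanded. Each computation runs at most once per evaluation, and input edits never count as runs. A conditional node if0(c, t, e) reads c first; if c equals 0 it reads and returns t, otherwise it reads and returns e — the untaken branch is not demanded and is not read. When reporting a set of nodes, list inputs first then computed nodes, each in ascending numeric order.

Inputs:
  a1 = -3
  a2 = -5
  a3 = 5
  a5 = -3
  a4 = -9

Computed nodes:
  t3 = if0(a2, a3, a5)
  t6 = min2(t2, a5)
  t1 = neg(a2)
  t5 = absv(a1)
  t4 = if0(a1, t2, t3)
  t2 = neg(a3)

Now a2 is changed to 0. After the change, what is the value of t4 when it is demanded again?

Demanding t4 again yields 5.

First demand of the output computes:
  t3 = if0(a2=-5 -> else branch a5) = -3
  t4 = if0(a1=-3 -> else branch t3) = -3

After the edit, cleaning proceeds:
  t3: a read changed (a2 -5->0) — executes, giving 5.
  t4: a read changed (t3 -3->5) — executes, giving 5.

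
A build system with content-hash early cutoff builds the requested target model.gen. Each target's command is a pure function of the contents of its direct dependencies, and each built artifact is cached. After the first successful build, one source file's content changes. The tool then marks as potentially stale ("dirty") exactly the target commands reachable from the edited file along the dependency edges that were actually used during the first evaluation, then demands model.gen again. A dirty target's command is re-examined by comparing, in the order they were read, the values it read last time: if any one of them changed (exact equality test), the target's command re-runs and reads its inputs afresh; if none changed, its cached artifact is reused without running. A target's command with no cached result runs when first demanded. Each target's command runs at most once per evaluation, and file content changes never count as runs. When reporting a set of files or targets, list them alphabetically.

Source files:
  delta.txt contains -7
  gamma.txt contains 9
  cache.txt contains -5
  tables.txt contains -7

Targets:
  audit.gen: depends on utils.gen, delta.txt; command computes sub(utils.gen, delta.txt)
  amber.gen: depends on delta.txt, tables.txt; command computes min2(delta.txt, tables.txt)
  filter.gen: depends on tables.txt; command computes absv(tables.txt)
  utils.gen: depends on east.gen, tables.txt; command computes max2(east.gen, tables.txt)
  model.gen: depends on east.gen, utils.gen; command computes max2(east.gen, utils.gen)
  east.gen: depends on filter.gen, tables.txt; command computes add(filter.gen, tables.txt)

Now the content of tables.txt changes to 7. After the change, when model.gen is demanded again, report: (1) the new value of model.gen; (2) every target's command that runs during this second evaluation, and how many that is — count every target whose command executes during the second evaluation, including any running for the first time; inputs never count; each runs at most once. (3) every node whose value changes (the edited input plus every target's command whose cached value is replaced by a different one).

First evaluation (everything demanded from the output):
  filter.gen = absv(-7) = 7
  east.gen = add(7, -7) = 0
  utils.gen = max2(0, -7) = 0
  model.gen = max2(0, 0) = 0

Propagation after the edit:
  filter.gen: runs — tables.txt -7->7; result 7 (same value as before).
  east.gen: runs — tables.txt -7->7; result 14.
  utils.gen: runs — east.gen 0->14; tables.txt -7->7; result 14.
  model.gen: runs — east.gen 0->14; utils.gen 0->14; result 14.

New value of model.gen: 14.
Target commands that run: east.gen, filter.gen, model.gen, utils.gen — 4 in total.
Values that change: east.gen, model.gen, tables.txt, utils.gen.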